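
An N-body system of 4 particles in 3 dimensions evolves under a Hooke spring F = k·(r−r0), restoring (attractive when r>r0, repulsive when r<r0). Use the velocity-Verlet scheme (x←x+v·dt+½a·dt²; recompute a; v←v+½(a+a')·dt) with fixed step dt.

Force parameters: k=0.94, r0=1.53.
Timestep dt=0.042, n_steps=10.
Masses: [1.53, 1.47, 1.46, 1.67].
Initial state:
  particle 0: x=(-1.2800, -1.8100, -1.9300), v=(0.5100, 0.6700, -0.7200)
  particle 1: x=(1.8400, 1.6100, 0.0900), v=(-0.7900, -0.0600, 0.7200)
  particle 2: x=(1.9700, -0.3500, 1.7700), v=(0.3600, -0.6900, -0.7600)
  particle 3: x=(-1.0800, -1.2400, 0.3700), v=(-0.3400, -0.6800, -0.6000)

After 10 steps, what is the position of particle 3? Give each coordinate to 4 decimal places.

(-1.0527, -1.4197, 0.1140)

step 0: x0=(-1.2800, -1.8100, -1.9300) x1=(1.8400, 1.6100, 0.0900) x2=(1.9700, -0.3500, 1.7700) x3=(-1.0800, -1.2400, 0.3700)
step 1: x0=(-1.2561, -1.7799, -1.9576) x1=(1.8046, 1.6047, 0.1199) x2=(1.9828, -0.3794, 1.7358) x3=(-1.0926, -1.2675, 0.3447)
step 2: x0=(-1.2274, -1.7460, -1.9800) x1=(1.7648, 1.5938, 0.1491) x2=(1.9910, -0.4096, 1.6970) x3=(-1.1017, -1.2930, 0.3192)
step 3: x0=(-1.1940, -1.7084, -1.9971) x1=(1.7208, 1.5773, 0.1775) x2=(1.9946, -0.4404, 1.6537) x3=(-1.1073, -1.3163, 0.2936)
step 4: x0=(-1.1560, -1.6673, -2.0090) x1=(1.6727, 1.5554, 0.2049) x2=(1.9936, -0.4720, 1.6060) x3=(-1.1095, -1.3374, 0.2679)
step 5: x0=(-1.1135, -1.6227, -2.0158) x1=(1.6205, 1.5281, 0.2312) x2=(1.9879, -0.5041, 1.5540) x3=(-1.1083, -1.3564, 0.2422)
step 6: x0=(-1.0667, -1.5749, -2.0174) x1=(1.5646, 1.4956, 0.2564) x2=(1.9778, -0.5368, 1.4978) x3=(-1.1037, -1.3733, 0.2164)
step 7: x0=(-1.0157, -1.5241, -2.0141) x1=(1.5050, 1.4579, 0.2804) x2=(1.9631, -0.5700, 1.4376) x3=(-1.0957, -1.3880, 0.1907)
step 8: x0=(-0.9608, -1.4704, -2.0058) x1=(1.4419, 1.4152, 0.3030) x2=(1.9441, -0.6036, 1.3735) x3=(-1.0845, -1.4006, 0.1650)
step 9: x0=(-0.9022, -1.4140, -1.9928) x1=(1.3756, 1.3677, 0.3243) x2=(1.9209, -0.6375, 1.3057) x3=(-1.0702, -1.4112, 0.1394)
step 10: x0=(-0.8400, -1.3551, -1.9752) x1=(1.3061, 1.3156, 0.3442) x2=(1.8935, -0.6717, 1.2344) x3=(-1.0527, -1.4197, 0.1140)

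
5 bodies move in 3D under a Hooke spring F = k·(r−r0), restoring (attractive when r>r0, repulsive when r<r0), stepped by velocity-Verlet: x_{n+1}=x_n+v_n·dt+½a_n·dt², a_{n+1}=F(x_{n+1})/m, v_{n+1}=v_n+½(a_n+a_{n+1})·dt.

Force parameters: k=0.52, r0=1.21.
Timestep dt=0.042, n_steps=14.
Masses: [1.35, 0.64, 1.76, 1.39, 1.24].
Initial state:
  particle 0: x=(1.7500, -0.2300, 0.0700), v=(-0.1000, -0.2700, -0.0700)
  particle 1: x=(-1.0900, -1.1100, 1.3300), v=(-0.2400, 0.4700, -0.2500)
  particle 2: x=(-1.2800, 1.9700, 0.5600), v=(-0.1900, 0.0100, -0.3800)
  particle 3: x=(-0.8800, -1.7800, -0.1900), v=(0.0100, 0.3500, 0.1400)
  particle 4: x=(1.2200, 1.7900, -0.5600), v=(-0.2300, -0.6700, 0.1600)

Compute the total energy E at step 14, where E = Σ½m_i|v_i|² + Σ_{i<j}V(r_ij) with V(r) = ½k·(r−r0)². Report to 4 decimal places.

step 0: x0=(1.7500, -0.2300, 0.0700) x1=(-1.0900, -1.1100, 1.3300) x2=(-1.2800, 1.9700, 0.5600) x3=(-0.8800, -1.7800, -0.1900) x4=(1.2200, 1.7900, -0.5600)
step 1: x0=(1.7439, -0.2410, 0.0673) x1=(-1.0977, -1.0872, 1.3173) x2=(-1.2870, 1.9688, 0.5438) x3=(-0.8787, -1.7632, -0.1838) x4=(1.2088, 1.7599, -0.5524)
step 2: x0=(1.7339, -0.2514, 0.0650) x1=(-1.1006, -1.0582, 1.3004) x2=(-1.2919, 1.9645, 0.5271) x3=(-0.8756, -1.7424, -0.1772) x4=(1.1944, 1.7258, -0.5429)
step 3: x0=(1.7201, -0.2612, 0.0633) x1=(-1.0987, -1.0234, 1.2792) x2=(-1.2949, 1.9571, 0.5099) x3=(-0.8707, -1.7177, -0.1700) x4=(1.1769, 1.6880, -0.5316)
step 4: x0=(1.7026, -0.2702, 0.0619) x1=(-1.0922, -0.9829, 1.2540) x2=(-1.2959, 1.9465, 0.4922) x3=(-0.8641, -1.6890, -0.1623) x4=(1.1563, 1.6466, -0.5186)
step 5: x0=(1.6813, -0.2786, 0.0610) x1=(-1.0810, -0.9368, 1.2249) x2=(-1.2949, 1.9329, 0.4741) x3=(-0.8558, -1.6565, -0.1542) x4=(1.1327, 1.6016, -0.5040)
step 6: x0=(1.6564, -0.2862, 0.0605) x1=(-1.0655, -0.8855, 1.1919) x2=(-1.2920, 1.9162, 0.4557) x3=(-0.8458, -1.6203, -0.1457) x4=(1.1062, 1.5533, -0.4877)
step 7: x0=(1.6279, -0.2931, 0.0605) x1=(-1.0456, -0.8292, 1.1553) x2=(-1.2871, 1.8967, 0.4368) x3=(-0.8343, -1.5805, -0.1368) x4=(1.0769, 1.5017, -0.4699)
step 8: x0=(1.5959, -0.2993, 0.0608) x1=(-1.0216, -0.7683, 1.1154) x2=(-1.2803, 1.8742, 0.4175) x3=(-0.8212, -1.5373, -0.1276) x4=(1.0448, 1.4472, -0.4507)
step 9: x0=(1.5605, -0.3046, 0.0615) x1=(-0.9937, -0.7030, 1.0722) x2=(-1.2717, 1.8489, 0.3980) x3=(-0.8067, -1.4908, -0.1181) x4=(1.0100, 1.3899, -0.4300)
step 10: x0=(1.5219, -0.3093, 0.0626) x1=(-0.9621, -0.6336, 1.0260) x2=(-1.2613, 1.8209, 0.3781) x3=(-0.7907, -1.4411, -0.1082) x4=(0.9728, 1.3299, -0.4081)
step 11: x0=(1.4801, -0.3131, 0.0640) x1=(-0.9271, -0.5607, 0.9772) x2=(-1.2490, 1.7903, 0.3579) x3=(-0.7734, -1.3884, -0.0982) x4=(0.9332, 1.2675, -0.3850)
step 12: x0=(1.4354, -0.3161, 0.0657) x1=(-0.8888, -0.4844, 0.9258) x2=(-1.2351, 1.7572, 0.3374) x3=(-0.7549, -1.3329, -0.0879) x4=(0.8913, 1.2030, -0.3608)
step 13: x0=(1.3878, -0.3184, 0.0677) x1=(-0.8476, -0.4051, 0.8723) x2=(-1.2195, 1.7217, 0.3167) x3=(-0.7352, -1.2748, -0.0775) x4=(0.8472, 1.1365, -0.3356)
step 14: x0=(1.3376, -0.3199, 0.0700) x1=(-0.8038, -0.3234, 0.8168) x2=(-1.2023, 1.6840, 0.2957) x3=(-0.7144, -1.2141, -0.0669) x4=(0.8013, 1.0683, -0.3095)
step 0 velocities: v0=(-0.1000, -0.2700, -0.0700) v1=(-0.2400, 0.4700, -0.2500) v2=(-0.1900, 0.0100, -0.3800) v3=(0.0100, 0.3500, 0.1400) v4=(-0.2300, -0.6700, 0.1600)
step 0: KE=0.7531, PE=11.9203, E=12.6734
step 14 velocities: v0=(-1.2250, -0.0259, 0.0567) v1=(1.0709, 1.9730, -1.3412) v2=(0.4278, -0.9245, -0.5013) v3=(0.5070, 1.4704, 0.2535) v4=(-1.1158, -1.6410, 0.6302)
step 14: KE=8.7521, PE=3.9133, E=12.6654

12.6654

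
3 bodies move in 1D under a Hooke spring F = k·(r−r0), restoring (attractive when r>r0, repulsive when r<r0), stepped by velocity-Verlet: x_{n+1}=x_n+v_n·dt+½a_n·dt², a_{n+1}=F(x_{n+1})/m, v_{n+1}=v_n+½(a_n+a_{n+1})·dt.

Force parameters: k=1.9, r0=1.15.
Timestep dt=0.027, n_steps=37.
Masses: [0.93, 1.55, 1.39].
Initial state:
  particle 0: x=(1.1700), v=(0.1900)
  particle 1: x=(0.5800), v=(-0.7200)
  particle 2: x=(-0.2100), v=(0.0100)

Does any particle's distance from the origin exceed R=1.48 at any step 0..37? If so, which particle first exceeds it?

step 0: x0=(1.1700) x1=(0.5800) x2=(-0.2100)
step 1: x0=(1.1754) x1=(0.5605) x2=(-0.2098)
step 2: x0=(1.1812) x1=(0.5408) x2=(-0.2097)
step 3: x0=(1.1874) x1=(0.5210) x2=(-0.2098)
step 4: x0=(1.1940) x1=(0.5012) x2=(-0.2101)
step 5: x0=(1.2009) x1=(0.4814) x2=(-0.2106)
step 6: x0=(1.2080) x1=(0.4616) x2=(-0.2112)
step 7: x0=(1.2153) x1=(0.4418) x2=(-0.2121)
step 8: x0=(1.2228) x1=(0.4222) x2=(-0.2131)
step 9: x0=(1.2304) x1=(0.4027) x2=(-0.2144)
step 10: x0=(1.2380) x1=(0.3834) x2=(-0.2160)
step 11: x0=(1.2456) x1=(0.3643) x2=(-0.2178)
step 12: x0=(1.2531) x1=(0.3455) x2=(-0.2198)
step 13: x0=(1.2605) x1=(0.3270) x2=(-0.2221)
step 14: x0=(1.2678) x1=(0.3088) x2=(-0.2247)
step 15: x0=(1.2748) x1=(0.2910) x2=(-0.2275)
step 16: x0=(1.2815) x1=(0.2737) x2=(-0.2306)
step 17: x0=(1.2879) x1=(0.2567) x2=(-0.2340)
step 18: x0=(1.2940) x1=(0.2403) x2=(-0.2377)
step 19: x0=(1.2996) x1=(0.2244) x2=(-0.2417)
step 20: x0=(1.3047) x1=(0.2090) x2=(-0.2459)
step 21: x0=(1.3093) x1=(0.1942) x2=(-0.2505)
step 22: x0=(1.3134) x1=(0.1800) x2=(-0.2554)
step 23: x0=(1.3169) x1=(0.1664) x2=(-0.2605)
step 24: x0=(1.3197) x1=(0.1535) x2=(-0.2660)
step 25: x0=(1.3218) x1=(0.1412) x2=(-0.2717)
step 26: x0=(1.3233) x1=(0.1296) x2=(-0.2777)
step 27: x0=(1.3240) x1=(0.1188) x2=(-0.2840)
step 28: x0=(1.3239) x1=(0.1086) x2=(-0.2907)
step 29: x0=(1.3231) x1=(0.0992) x2=(-0.2976)
step 30: x0=(1.3214) x1=(0.0905) x2=(-0.3047)
step 31: x0=(1.3190) x1=(0.0825) x2=(-0.3122)
step 32: x0=(1.3156) x1=(0.0754) x2=(-0.3199)
step 33: x0=(1.3114) x1=(0.0689) x2=(-0.3279)
step 34: x0=(1.3064) x1=(0.0632) x2=(-0.3362)
step 35: x0=(1.3005) x1=(0.0583) x2=(-0.3447)
step 36: x0=(1.2937) x1=(0.0541) x2=(-0.3534)
step 37: x0=(1.2860) x1=(0.0507) x2=(-0.3625)

no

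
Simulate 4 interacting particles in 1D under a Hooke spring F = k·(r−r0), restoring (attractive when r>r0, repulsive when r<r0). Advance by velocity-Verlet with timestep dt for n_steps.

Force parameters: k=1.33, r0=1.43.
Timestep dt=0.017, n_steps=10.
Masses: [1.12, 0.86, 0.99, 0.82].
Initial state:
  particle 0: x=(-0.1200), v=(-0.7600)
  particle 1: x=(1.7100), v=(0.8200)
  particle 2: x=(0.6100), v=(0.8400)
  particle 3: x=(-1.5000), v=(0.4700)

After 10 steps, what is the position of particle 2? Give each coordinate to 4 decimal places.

(0.7447)

step 0: x0=(-0.1200) x1=(1.7100) x2=(0.6100) x3=(-1.5000)
step 1: x0=(-0.1330) x1=(1.7235) x2=(0.6242) x3=(-1.4914)
step 2: x0=(-0.1460) x1=(1.7362) x2=(0.6383) x3=(-1.4818)
step 3: x0=(-0.1590) x1=(1.7480) x2=(0.6522) x3=(-1.4710)
step 4: x0=(-0.1721) x1=(1.7590) x2=(0.6660) x3=(-1.4591)
step 5: x0=(-0.1852) x1=(1.7691) x2=(0.6796) x3=(-1.4461)
step 6: x0=(-0.1982) x1=(1.7783) x2=(0.6931) x3=(-1.4320)
step 7: x0=(-0.2111) x1=(1.7867) x2=(0.7063) x3=(-1.4168)
step 8: x0=(-0.2239) x1=(1.7941) x2=(0.7193) x3=(-1.4006)
step 9: x0=(-0.2366) x1=(1.8007) x2=(0.7321) x3=(-1.3834)
step 10: x0=(-0.2492) x1=(1.8063) x2=(0.7447) x3=(-1.3651)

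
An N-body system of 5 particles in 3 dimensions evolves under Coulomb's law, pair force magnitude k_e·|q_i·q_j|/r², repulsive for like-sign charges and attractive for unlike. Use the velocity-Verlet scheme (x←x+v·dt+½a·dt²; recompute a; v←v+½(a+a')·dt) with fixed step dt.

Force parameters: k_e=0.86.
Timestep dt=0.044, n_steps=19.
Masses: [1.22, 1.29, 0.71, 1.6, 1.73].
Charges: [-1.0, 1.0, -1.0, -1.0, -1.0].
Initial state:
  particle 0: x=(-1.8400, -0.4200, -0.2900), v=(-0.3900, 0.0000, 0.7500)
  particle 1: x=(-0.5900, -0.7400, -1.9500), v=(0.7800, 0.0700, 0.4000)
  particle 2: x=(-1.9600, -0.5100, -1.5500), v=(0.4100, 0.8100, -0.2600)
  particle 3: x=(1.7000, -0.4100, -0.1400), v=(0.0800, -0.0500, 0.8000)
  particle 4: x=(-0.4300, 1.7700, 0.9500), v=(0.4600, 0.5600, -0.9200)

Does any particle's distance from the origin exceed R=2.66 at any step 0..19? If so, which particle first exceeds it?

no

step 0: x0=(-1.8400, -0.4200, -0.2900) x1=(-0.5900, -0.7400, -1.9500) x2=(-1.9600, -0.5100, -1.5500) x3=(1.7000, -0.4100, -0.1400) x4=(-0.4300, 1.7700, 0.9500)
step 1: x0=(-1.8571, -0.4201, -0.2567) x1=(-0.5560, -0.7368, -1.9321) x2=(-1.9416, -0.4746, -1.5624) x3=(1.7036, -0.4122, -0.1048) x4=(-0.4097, 1.7947, 0.9096)
step 2: x0=(-1.8742, -0.4202, -0.2230) x1=(-0.5226, -0.7334, -1.9137) x2=(-1.9225, -0.4395, -1.5766) x3=(1.7073, -0.4146, -0.0698) x4=(-0.3895, 1.8196, 0.8692)
step 3: x0=(-1.8913, -0.4206, -0.1888) x1=(-0.4899, -0.7297, -1.8948) x2=(-1.9025, -0.4047, -1.5925) x3=(1.7111, -0.4170, -0.0348) x4=(-0.3692, 1.8446, 0.8289)
step 4: x0=(-1.9083, -0.4211, -0.1541) x1=(-0.4577, -0.7259, -1.8754) x2=(-1.8818, -0.3703, -1.6100) x3=(1.7150, -0.4195, 0.0002) x4=(-0.3488, 1.8698, 0.7887)
step 5: x0=(-1.9255, -0.4218, -0.1191) x1=(-0.4262, -0.7217, -1.8555) x2=(-1.8603, -0.3362, -1.6290) x3=(1.7190, -0.4220, 0.0350) x4=(-0.3285, 1.8951, 0.7485)
step 6: x0=(-1.9426, -0.4227, -0.0838) x1=(-0.3952, -0.7173, -1.8352) x2=(-1.8379, -0.3025, -1.6494) x3=(1.7232, -0.4247, 0.0698) x4=(-0.3081, 1.9206, 0.7084)
step 7: x0=(-1.9598, -0.4238, -0.0481) x1=(-0.3648, -0.7126, -1.8145) x2=(-1.8148, -0.2690, -1.6709) x3=(1.7275, -0.4275, 0.1045) x4=(-0.2877, 1.9462, 0.6683)
step 8: x0=(-1.9771, -0.4251, -0.0121) x1=(-0.3349, -0.7077, -1.7934) x2=(-1.7907, -0.2359, -1.6937) x3=(1.7318, -0.4303, 0.1391) x4=(-0.2673, 1.9720, 0.6283)
step 9: x0=(-1.9945, -0.4266, 0.0242) x1=(-0.3056, -0.7024, -1.7719) x2=(-1.7659, -0.2031, -1.7175) x3=(1.7363, -0.4333, 0.1737) x4=(-0.2468, 1.9979, 0.5883)
step 10: x0=(-2.0120, -0.4282, 0.0606) x1=(-0.2769, -0.6969, -1.7501) x2=(-1.7403, -0.1706, -1.7422) x3=(1.7409, -0.4363, 0.2082) x4=(-0.2263, 2.0240, 0.5483)
step 11: x0=(-2.0295, -0.4301, 0.0973) x1=(-0.2487, -0.6911, -1.7279) x2=(-1.7138, -0.1385, -1.7679) x3=(1.7455, -0.4394, 0.2426) x4=(-0.2058, 2.0502, 0.5084)
step 12: x0=(-2.0472, -0.4322, 0.1342) x1=(-0.2209, -0.6849, -1.7055) x2=(-1.6866, -0.1067, -1.7943) x3=(1.7503, -0.4427, 0.2770) x4=(-0.1852, 2.0766, 0.4685)
step 13: x0=(-2.0649, -0.4344, 0.1713) x1=(-0.1937, -0.6785, -1.6827) x2=(-1.6585, -0.0753, -1.8215) x3=(1.7552, -0.4460, 0.3113) x4=(-0.1646, 2.1031, 0.4286)
step 14: x0=(-2.0828, -0.4369, 0.2085) x1=(-0.1670, -0.6718, -1.6597) x2=(-1.6298, -0.0442, -1.8493) x3=(1.7602, -0.4495, 0.3455) x4=(-0.1440, 2.1298, 0.3887)
step 15: x0=(-2.1007, -0.4395, 0.2458) x1=(-0.1407, -0.6647, -1.6365) x2=(-1.6003, -0.0135, -1.8777) x3=(1.7652, -0.4530, 0.3797) x4=(-0.1233, 2.1565, 0.3488)
step 16: x0=(-2.1187, -0.4423, 0.2833) x1=(-0.1149, -0.6574, -1.6130) x2=(-1.5700, 0.0168, -1.9066) x3=(1.7704, -0.4566, 0.4138) x4=(-0.1026, 2.1835, 0.3090)
step 17: x0=(-2.1369, -0.4452, 0.3209) x1=(-0.0895, -0.6497, -1.5893) x2=(-1.5391, 0.0467, -1.9360) x3=(1.7756, -0.4604, 0.4478) x4=(-0.0818, 2.2105, 0.2691)
step 18: x0=(-2.1551, -0.4483, 0.3586) x1=(-0.0646, -0.6417, -1.5654) x2=(-1.5075, 0.0762, -1.9658) x3=(1.7809, -0.4642, 0.4818) x4=(-0.0611, 2.2377, 0.2293)
step 19: x0=(-2.1735, -0.4515, 0.3964) x1=(-0.0401, -0.6334, -1.5413) x2=(-1.4753, 0.1054, -1.9959) x3=(1.7863, -0.4681, 0.5158) x4=(-0.0403, 2.2650, 0.1894)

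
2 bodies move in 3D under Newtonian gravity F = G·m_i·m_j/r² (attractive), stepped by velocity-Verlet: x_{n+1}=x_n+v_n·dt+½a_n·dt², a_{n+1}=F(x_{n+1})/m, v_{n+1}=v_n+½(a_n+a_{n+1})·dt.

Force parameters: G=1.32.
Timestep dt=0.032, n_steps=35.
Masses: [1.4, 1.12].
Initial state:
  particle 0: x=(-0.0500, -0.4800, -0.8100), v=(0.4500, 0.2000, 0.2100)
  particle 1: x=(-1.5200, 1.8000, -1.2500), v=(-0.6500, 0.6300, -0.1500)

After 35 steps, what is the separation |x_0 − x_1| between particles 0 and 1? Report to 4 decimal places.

step 0: x0=(-0.0500, -0.4800, -0.8100) x1=(-1.5200, 1.8000, -1.2500)
step 1: x0=(-0.0357, -0.4735, -0.8033) x1=(-1.5407, 1.8201, -1.2548)
step 2: x0=(-0.0214, -0.4669, -0.7966) x1=(-1.5613, 1.8399, -1.2595)
step 3: x0=(-0.0073, -0.4601, -0.7900) x1=(-1.5818, 1.8596, -1.2642)
step 4: x0=(0.0068, -0.4531, -0.7834) x1=(-1.6021, 1.8790, -1.2689)
step 5: x0=(0.0207, -0.4460, -0.7768) x1=(-1.6224, 1.8983, -1.2735)
step 6: x0=(0.0345, -0.4388, -0.7702) x1=(-1.6424, 1.9174, -1.2781)
step 7: x0=(0.0482, -0.4314, -0.7637) x1=(-1.6624, 1.9363, -1.2826)
step 8: x0=(0.0619, -0.4238, -0.7572) x1=(-1.6822, 1.9551, -1.2871)
step 9: x0=(0.0754, -0.4162, -0.7508) x1=(-1.7019, 1.9737, -1.2916)
step 10: x0=(0.0888, -0.4084, -0.7444) x1=(-1.7215, 1.9921, -1.2961)
step 11: x0=(0.1022, -0.4005, -0.7380) x1=(-1.7410, 2.0104, -1.3005)
step 12: x0=(0.1154, -0.3924, -0.7316) x1=(-1.7604, 2.0285, -1.3048)
step 13: x0=(0.1286, -0.3843, -0.7252) x1=(-1.7796, 2.0464, -1.3091)
step 14: x0=(0.1416, -0.3760, -0.7189) x1=(-1.7987, 2.0642, -1.3134)
step 15: x0=(0.1546, -0.3676, -0.7127) x1=(-1.8177, 2.0819, -1.3177)
step 16: x0=(0.1675, -0.3591, -0.7064) x1=(-1.8366, 2.0994, -1.3219)
step 17: x0=(0.1802, -0.3505, -0.7002) x1=(-1.8554, 2.1168, -1.3261)
step 18: x0=(0.1929, -0.3417, -0.6940) x1=(-1.8741, 2.1341, -1.3302)
step 19: x0=(0.2055, -0.3329, -0.6878) x1=(-1.8926, 2.1512, -1.3344)
step 20: x0=(0.2181, -0.3240, -0.6816) x1=(-1.9111, 2.1682, -1.3384)
step 21: x0=(0.2305, -0.3149, -0.6755) x1=(-1.9294, 2.1850, -1.3425)
step 22: x0=(0.2428, -0.3058, -0.6694) x1=(-1.9476, 2.2018, -1.3465)
step 23: x0=(0.2551, -0.2966, -0.6634) x1=(-1.9658, 2.2184, -1.3505)
step 24: x0=(0.2673, -0.2872, -0.6573) x1=(-1.9838, 2.2349, -1.3545)
step 25: x0=(0.2794, -0.2778, -0.6513) x1=(-2.0017, 2.2513, -1.3584)
step 26: x0=(0.2914, -0.2683, -0.6453) x1=(-2.0195, 2.2675, -1.3623)
step 27: x0=(0.3033, -0.2587, -0.6393) x1=(-2.0372, 2.2837, -1.3661)
step 28: x0=(0.3152, -0.2490, -0.6334) x1=(-2.0549, 2.2998, -1.3700)
step 29: x0=(0.3269, -0.2392, -0.6275) x1=(-2.0724, 2.3157, -1.3737)
step 30: x0=(0.3386, -0.2294, -0.6216) x1=(-2.0898, 2.3315, -1.3775)
step 31: x0=(0.3503, -0.2194, -0.6157) x1=(-2.1071, 2.3473, -1.3812)
step 32: x0=(0.3618, -0.2094, -0.6099) x1=(-2.1243, 2.3629, -1.3850)
step 33: x0=(0.3732, -0.1993, -0.6041) x1=(-2.1415, 2.3784, -1.3886)
step 34: x0=(0.3846, -0.1891, -0.5983) x1=(-2.1585, 2.3939, -1.3923)
step 35: x0=(0.3959, -0.1789, -0.5925) x1=(-2.1754, 2.4092, -1.3959)

3.7357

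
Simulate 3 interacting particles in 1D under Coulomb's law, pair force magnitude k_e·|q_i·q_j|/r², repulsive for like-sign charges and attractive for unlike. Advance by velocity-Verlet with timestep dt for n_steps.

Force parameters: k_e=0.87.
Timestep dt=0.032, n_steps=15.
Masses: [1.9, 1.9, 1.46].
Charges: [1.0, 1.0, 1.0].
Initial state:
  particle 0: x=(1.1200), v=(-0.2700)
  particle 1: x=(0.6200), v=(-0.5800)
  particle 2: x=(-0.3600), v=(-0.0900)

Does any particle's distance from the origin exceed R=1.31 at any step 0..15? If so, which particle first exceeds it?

step 0: x0=(1.1200) x1=(0.6200) x2=(-0.3600)
step 1: x0=(1.1124) x1=(0.6007) x2=(-0.3633)
step 2: x0=(1.1068) x1=(0.5802) x2=(-0.3676)
step 3: x0=(1.1031) x1=(0.5585) x2=(-0.3728)
step 4: x0=(1.1012) x1=(0.5357) x2=(-0.3791)
step 5: x0=(1.1010) x1=(0.5121) x2=(-0.3863)
step 6: x0=(1.1024) x1=(0.4877) x2=(-0.3945)
step 7: x0=(1.1052) x1=(0.4626) x2=(-0.4039)
step 8: x0=(1.1094) x1=(0.4370) x2=(-0.4142)
step 9: x0=(1.1147) x1=(0.4111) x2=(-0.4257)
step 10: x0=(1.1213) x1=(0.3848) x2=(-0.4384)
step 11: x0=(1.1289) x1=(0.3584) x2=(-0.4522)
step 12: x0=(1.1374) x1=(0.3319) x2=(-0.4671)
step 13: x0=(1.1469) x1=(0.3054) x2=(-0.4832)
step 14: x0=(1.1572) x1=(0.2790) x2=(-0.5006)
step 15: x0=(1.1683) x1=(0.2528) x2=(-0.5192)

no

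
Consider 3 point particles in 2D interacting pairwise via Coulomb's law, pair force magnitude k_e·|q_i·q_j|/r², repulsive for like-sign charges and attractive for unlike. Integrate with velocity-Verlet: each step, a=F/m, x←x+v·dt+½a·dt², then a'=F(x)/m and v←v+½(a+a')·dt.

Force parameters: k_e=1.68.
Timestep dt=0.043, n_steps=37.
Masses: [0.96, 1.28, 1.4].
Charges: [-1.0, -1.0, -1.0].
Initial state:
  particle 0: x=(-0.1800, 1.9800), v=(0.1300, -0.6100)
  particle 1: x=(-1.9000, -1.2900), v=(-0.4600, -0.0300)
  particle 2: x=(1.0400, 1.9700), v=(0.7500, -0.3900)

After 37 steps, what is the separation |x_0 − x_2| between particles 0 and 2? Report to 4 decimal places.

step 0: x0=(-0.1800, 1.9800) x1=(-1.9000, -1.2900) x2=(1.0400, 1.9700)
step 1: x0=(-0.1754, 1.9539) x1=(-1.9199, -1.2914) x2=(1.0730, 1.9533)
step 2: x0=(-0.1728, 1.9280) x1=(-1.9399, -1.2931) x2=(1.1076, 1.9366)
step 3: x0=(-0.1721, 1.9023) x1=(-1.9601, -1.2950) x2=(1.1435, 1.9201)
step 4: x0=(-0.1731, 1.8767) x1=(-1.9805, -1.2971) x2=(1.1809, 1.9036)
step 5: x0=(-0.1758, 1.8514) x1=(-2.0010, -1.2995) x2=(1.2195, 1.8872)
step 6: x0=(-0.1800, 1.8262) x1=(-2.0218, -1.3022) x2=(1.2593, 1.8710)
step 7: x0=(-0.1856, 1.8012) x1=(-2.0427, -1.3051) x2=(1.3003, 1.8548)
step 8: x0=(-0.1926, 1.7763) x1=(-2.0637, -1.3082) x2=(1.3423, 1.8388)
step 9: x0=(-0.2008, 1.7516) x1=(-2.0850, -1.3115) x2=(1.3854, 1.8229)
step 10: x0=(-0.2101, 1.7271) x1=(-2.1064, -1.3151) x2=(1.4294, 1.8070)
step 11: x0=(-0.2206, 1.7027) x1=(-2.1281, -1.3190) x2=(1.4743, 1.7913)
step 12: x0=(-0.2320, 1.6785) x1=(-2.1499, -1.3230) x2=(1.5201, 1.7757)
step 13: x0=(-0.2443, 1.6544) x1=(-2.1719, -1.3273) x2=(1.5666, 1.7602)
step 14: x0=(-0.2575, 1.6305) x1=(-2.1940, -1.3318) x2=(1.6139, 1.7448)
step 15: x0=(-0.2714, 1.6067) x1=(-2.2164, -1.3365) x2=(1.6619, 1.7295)
step 16: x0=(-0.2861, 1.5831) x1=(-2.2389, -1.3415) x2=(1.7106, 1.7142)
step 17: x0=(-0.3014, 1.5597) x1=(-2.2617, -1.3467) x2=(1.7599, 1.6991)
step 18: x0=(-0.3173, 1.5364) x1=(-2.2846, -1.3521) x2=(1.8098, 1.6841)
step 19: x0=(-0.3338, 1.5133) x1=(-2.3077, -1.3577) x2=(1.8602, 1.6691)
step 20: x0=(-0.3508, 1.4904) x1=(-2.3310, -1.3635) x2=(1.9112, 1.6542)
step 21: x0=(-0.3683, 1.4677) x1=(-2.3545, -1.3696) x2=(1.9626, 1.6394)
step 22: x0=(-0.3862, 1.4451) x1=(-2.3781, -1.3759) x2=(2.0145, 1.6247)
step 23: x0=(-0.4046, 1.4227) x1=(-2.4020, -1.3824) x2=(2.0669, 1.6101)
step 24: x0=(-0.4232, 1.4005) x1=(-2.4260, -1.3891) x2=(2.1197, 1.5955)
step 25: x0=(-0.4423, 1.3785) x1=(-2.4503, -1.3960) x2=(2.1729, 1.5810)
step 26: x0=(-0.4616, 1.3566) x1=(-2.4747, -1.4031) x2=(2.2265, 1.5665)
step 27: x0=(-0.4812, 1.3350) x1=(-2.4993, -1.4104) x2=(2.2804, 1.5521)
step 28: x0=(-0.5011, 1.3135) x1=(-2.5241, -1.4180) x2=(2.3347, 1.5378)
step 29: x0=(-0.5212, 1.2923) x1=(-2.5491, -1.4257) x2=(2.3893, 1.5235)
step 30: x0=(-0.5415, 1.2712) x1=(-2.5742, -1.4337) x2=(2.4443, 1.5093)
step 31: x0=(-0.5620, 1.2504) x1=(-2.5996, -1.4419) x2=(2.4995, 1.4952)
step 32: x0=(-0.5826, 1.2297) x1=(-2.6252, -1.4502) x2=(2.5551, 1.4811)
step 33: x0=(-0.6035, 1.2092) x1=(-2.6509, -1.4588) x2=(2.6109, 1.4670)
step 34: x0=(-0.6244, 1.1889) x1=(-2.6768, -1.4676) x2=(2.6669, 1.4530)
step 35: x0=(-0.6455, 1.1689) x1=(-2.7030, -1.4766) x2=(2.7233, 1.4390)
step 36: x0=(-0.6667, 1.1490) x1=(-2.7293, -1.4857) x2=(2.7799, 1.4251)
step 37: x0=(-0.6879, 1.1294) x1=(-2.7558, -1.4951) x2=(2.8367, 1.4112)

3.5359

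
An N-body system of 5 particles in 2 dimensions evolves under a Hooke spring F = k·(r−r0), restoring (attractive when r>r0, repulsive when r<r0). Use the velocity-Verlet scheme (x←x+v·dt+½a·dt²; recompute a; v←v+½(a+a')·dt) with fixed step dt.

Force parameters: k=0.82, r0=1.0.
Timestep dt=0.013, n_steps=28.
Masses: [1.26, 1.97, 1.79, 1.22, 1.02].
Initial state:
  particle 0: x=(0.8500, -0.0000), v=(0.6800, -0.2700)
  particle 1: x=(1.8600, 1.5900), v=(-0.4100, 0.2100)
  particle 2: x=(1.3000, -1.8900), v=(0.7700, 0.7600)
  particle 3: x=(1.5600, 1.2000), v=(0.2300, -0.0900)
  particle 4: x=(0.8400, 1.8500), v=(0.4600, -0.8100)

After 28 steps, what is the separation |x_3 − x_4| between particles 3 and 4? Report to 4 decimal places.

0.6961

step 0: x0=(0.8500, -0.0000) x1=(1.8600, 1.5900) x2=(1.3000, -1.8900) x3=(1.5600, 1.2000) x4=(0.8400, 1.8500)
step 1: x0=(0.8589, -0.0035) x1=(1.8546, 1.5926) x2=(1.3100, -1.8798) x3=(1.5630, 1.1987) x4=(0.8460, 1.8392)
step 2: x0=(0.8679, -0.0068) x1=(1.8493, 1.5951) x2=(1.3200, -1.8690) x3=(1.5658, 1.1970) x4=(0.8521, 1.8280)
step 3: x0=(0.8770, -0.0100) x1=(1.8438, 1.5973) x2=(1.3300, -1.8575) x3=(1.5686, 1.1950) x4=(0.8582, 1.8162)
step 4: x0=(0.8861, -0.0131) x1=(1.8384, 1.5993) x2=(1.3400, -1.8454) x3=(1.5714, 1.1927) x4=(0.8643, 1.8040)
step 5: x0=(0.8954, -0.0161) x1=(1.8328, 1.6012) x2=(1.3500, -1.8327) x3=(1.5741, 1.1901) x4=(0.8705, 1.7914)
step 6: x0=(0.9048, -0.0190) x1=(1.8273, 1.6028) x2=(1.3600, -1.8194) x3=(1.5767, 1.1871) x4=(0.8767, 1.7782)
step 7: x0=(0.9142, -0.0218) x1=(1.8217, 1.6043) x2=(1.3700, -1.8054) x3=(1.5792, 1.1839) x4=(0.8830, 1.7646)
step 8: x0=(0.9237, -0.0244) x1=(1.8161, 1.6056) x2=(1.3800, -1.7909) x3=(1.5817, 1.1803) x4=(0.8893, 1.7506)
step 9: x0=(0.9334, -0.0270) x1=(1.8105, 1.6066) x2=(1.3900, -1.7758) x3=(1.5841, 1.1764) x4=(0.8956, 1.7361)
step 10: x0=(0.9431, -0.0294) x1=(1.8048, 1.6075) x2=(1.4000, -1.7600) x3=(1.5865, 1.1721) x4=(0.9019, 1.7212)
step 11: x0=(0.9528, -0.0317) x1=(1.7991, 1.6082) x2=(1.4099, -1.7437) x3=(1.5889, 1.1676) x4=(0.9083, 1.7059)
step 12: x0=(0.9627, -0.0339) x1=(1.7934, 1.6087) x2=(1.4199, -1.7268) x3=(1.5912, 1.1627) x4=(0.9147, 1.6901)
step 13: x0=(0.9727, -0.0360) x1=(1.7877, 1.6090) x2=(1.4298, -1.7094) x3=(1.5934, 1.1575) x4=(0.9211, 1.6739)
step 14: x0=(0.9827, -0.0379) x1=(1.7820, 1.6092) x2=(1.4397, -1.6913) x3=(1.5956, 1.1520) x4=(0.9276, 1.6574)
step 15: x0=(0.9928, -0.0397) x1=(1.7762, 1.6091) x2=(1.4496, -1.6727) x3=(1.5978, 1.1462) x4=(0.9340, 1.6404)
step 16: x0=(1.0030, -0.0415) x1=(1.7704, 1.6089) x2=(1.4595, -1.6536) x3=(1.5999, 1.1401) x4=(0.9405, 1.6230)
step 17: x0=(1.0132, -0.0431) x1=(1.7646, 1.6085) x2=(1.4693, -1.6339) x3=(1.6021, 1.1337) x4=(0.9470, 1.6052)
step 18: x0=(1.0235, -0.0446) x1=(1.7588, 1.6079) x2=(1.4792, -1.6137) x3=(1.6041, 1.1270) x4=(0.9534, 1.5871)
step 19: x0=(1.0339, -0.0459) x1=(1.7529, 1.6072) x2=(1.4890, -1.5930) x3=(1.6062, 1.1200) x4=(0.9599, 1.5686)
step 20: x0=(1.0443, -0.0472) x1=(1.7471, 1.6062) x2=(1.4988, -1.5717) x3=(1.6082, 1.1127) x4=(0.9664, 1.5497)
step 21: x0=(1.0549, -0.0484) x1=(1.7413, 1.6051) x2=(1.5085, -1.5499) x3=(1.6103, 1.1052) x4=(0.9729, 1.5304)
step 22: x0=(1.0654, -0.0494) x1=(1.7354, 1.6039) x2=(1.5183, -1.5277) x3=(1.6123, 1.0973) x4=(0.9794, 1.5109)
step 23: x0=(1.0761, -0.0503) x1=(1.7295, 1.6024) x2=(1.5280, -1.5049) x3=(1.6143, 1.0891) x4=(0.9859, 1.4909)
step 24: x0=(1.0867, -0.0511) x1=(1.7237, 1.6008) x2=(1.5377, -1.4817) x3=(1.6163, 1.0807) x4=(0.9923, 1.4707)
step 25: x0=(1.0975, -0.0519) x1=(1.7178, 1.5991) x2=(1.5474, -1.4580) x3=(1.6183, 1.0720) x4=(0.9988, 1.4501)
step 26: x0=(1.1083, -0.0525) x1=(1.7119, 1.5971) x2=(1.5570, -1.4338) x3=(1.6203, 1.0631) x4=(1.0052, 1.4292)
step 27: x0=(1.1191, -0.0529) x1=(1.7060, 1.5951) x2=(1.5667, -1.4092) x3=(1.6223, 1.0538) x4=(1.0117, 1.4080)
step 28: x0=(1.1300, -0.0533) x1=(1.7002, 1.5928) x2=(1.5763, -1.3841) x3=(1.6243, 1.0444) x4=(1.0181, 1.3865)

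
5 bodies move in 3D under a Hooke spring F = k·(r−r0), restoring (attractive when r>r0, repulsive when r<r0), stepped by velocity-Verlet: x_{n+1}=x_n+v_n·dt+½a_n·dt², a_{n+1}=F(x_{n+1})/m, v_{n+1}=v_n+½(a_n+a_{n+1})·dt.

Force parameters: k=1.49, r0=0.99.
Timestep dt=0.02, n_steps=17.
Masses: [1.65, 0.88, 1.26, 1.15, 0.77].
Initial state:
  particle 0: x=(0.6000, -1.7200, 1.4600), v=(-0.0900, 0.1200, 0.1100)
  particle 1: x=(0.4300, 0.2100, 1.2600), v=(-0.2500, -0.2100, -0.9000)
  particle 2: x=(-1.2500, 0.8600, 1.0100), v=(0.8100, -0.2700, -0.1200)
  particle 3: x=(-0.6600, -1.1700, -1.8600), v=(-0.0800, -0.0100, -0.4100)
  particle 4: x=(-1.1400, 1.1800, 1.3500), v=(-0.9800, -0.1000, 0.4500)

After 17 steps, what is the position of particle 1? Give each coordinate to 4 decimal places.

(0.1538, 0.0309, 0.7717)

step 0: x0=(0.6000, -1.7200, 1.4600) x1=(0.4300, 0.2100, 1.2600) x2=(-1.2500, 0.8600, 1.0100) x3=(-0.6600, -1.1700, -1.8600) x4=(-1.1400, 1.1800, 1.3500)
step 1: x0=(0.5976, -1.7167, 1.4617) x1=(0.4243, 0.2054, 1.2412) x2=(-1.2332, 0.8537, 1.0071) x3=(-0.6614, -1.1692, -1.8658) x4=(-1.1587, 1.1765, 1.3582)
step 2: x0=(0.5939, -1.7115, 1.4623) x1=(0.4170, 0.2000, 1.2210) x2=(-1.2154, 0.8455, 1.0033) x3=(-0.6623, -1.1664, -1.8669) x4=(-1.1754, 1.1699, 1.3649)
step 3: x0=(0.5889, -1.7044, 1.4619) x1=(0.4083, 0.1938, 1.1993) x2=(-1.1964, 0.8356, 0.9985) x3=(-0.6627, -1.1617, -1.8633) x4=(-1.1903, 1.1603, 1.3699)
step 4: x0=(0.5827, -1.6955, 1.4604) x1=(0.3982, 0.1868, 1.1762) x2=(-1.1764, 0.8238, 0.9927) x3=(-0.6626, -1.1550, -1.8549) x4=(-1.2033, 1.1477, 1.3733)
step 5: x0=(0.5752, -1.6848, 1.4579) x1=(0.3867, 0.1790, 1.1518) x2=(-1.1553, 0.8103, 0.9860) x3=(-0.6621, -1.1464, -1.8418) x4=(-1.2145, 1.1321, 1.3751)
step 6: x0=(0.5665, -1.6723, 1.4543) x1=(0.3737, 0.1705, 1.1260) x2=(-1.1331, 0.7951, 0.9784) x3=(-0.6612, -1.1358, -1.8241) x4=(-1.2238, 1.1135, 1.3753)
step 7: x0=(0.5566, -1.6581, 1.4497) x1=(0.3595, 0.1612, 1.0990) x2=(-1.1099, 0.7782, 0.9698) x3=(-0.6598, -1.1234, -1.8018) x4=(-1.2313, 1.0920, 1.3739)
step 8: x0=(0.5455, -1.6421, 1.4440) x1=(0.3439, 0.1512, 1.0707) x2=(-1.0857, 0.7596, 0.9603) x3=(-0.6580, -1.1092, -1.7750) x4=(-1.2371, 1.0675, 1.3709)
step 9: x0=(0.5332, -1.6244, 1.4373) x1=(0.3270, 0.1404, 1.0413) x2=(-1.0606, 0.7394, 0.9499) x3=(-0.6557, -1.0932, -1.7438) x4=(-1.2410, 1.0403, 1.3662)
step 10: x0=(0.5197, -1.6051, 1.4296) x1=(0.3090, 0.1290, 1.0108) x2=(-1.0346, 0.7177, 0.9385) x3=(-0.6530, -1.0755, -1.7082) x4=(-1.2432, 1.0103, 1.3600)
step 11: x0=(0.5052, -1.5842, 1.4209) x1=(0.2898, 0.1169, 0.9792) x2=(-1.0076, 0.6945, 0.9264) x3=(-0.6499, -1.0561, -1.6684) x4=(-1.2438, 0.9775, 1.3521)
step 12: x0=(0.4894, -1.5617, 1.4112) x1=(0.2695, 0.1041, 0.9467) x2=(-0.9798, 0.6698, 0.9134) x3=(-0.6464, -1.0351, -1.6245) x4=(-1.2427, 0.9421, 1.3427)
step 13: x0=(0.4727, -1.5377, 1.4005) x1=(0.2481, 0.0906, 0.9132) x2=(-0.9512, 0.6437, 0.8996) x3=(-0.6426, -1.0126, -1.5766) x4=(-1.2399, 0.9042, 1.3318)
step 14: x0=(0.4548, -1.5122, 1.3889) x1=(0.2258, 0.0766, 0.8789) x2=(-0.9218, 0.6163, 0.8850) x3=(-0.6383, -0.9885, -1.5248) x4=(-1.2356, 0.8638, 1.3194)
step 15: x0=(0.4360, -1.4853, 1.3763) x1=(0.2026, 0.0619, 0.8439) x2=(-0.8918, 0.5877, 0.8697) x3=(-0.6337, -0.9631, -1.4693) x4=(-1.2299, 0.8210, 1.3056)
step 16: x0=(0.4161, -1.4571, 1.3629) x1=(0.1786, 0.0467, 0.8081) x2=(-0.8610, 0.5578, 0.8536) x3=(-0.6288, -0.9363, -1.4103) x4=(-1.2226, 0.7760, 1.2903)
step 17: x0=(0.3954, -1.4275, 1.3485) x1=(0.1538, 0.0309, 0.7717) x2=(-0.8297, 0.5269, 0.8369) x3=(-0.6235, -0.9084, -1.3478) x4=(-1.2140, 0.7289, 1.2737)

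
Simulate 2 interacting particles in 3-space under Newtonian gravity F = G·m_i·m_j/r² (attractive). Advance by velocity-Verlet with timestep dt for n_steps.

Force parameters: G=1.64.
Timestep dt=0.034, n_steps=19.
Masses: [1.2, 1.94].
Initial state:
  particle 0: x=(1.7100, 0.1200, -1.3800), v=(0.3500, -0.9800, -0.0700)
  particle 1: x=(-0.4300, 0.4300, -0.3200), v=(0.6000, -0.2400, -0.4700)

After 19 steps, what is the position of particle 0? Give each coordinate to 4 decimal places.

step 0: x0=(1.7100, 0.1200, -1.3800) x1=(-0.4300, 0.4300, -0.3200)
step 1: x0=(1.7216, 0.0867, -1.3822) x1=(-0.4094, 0.4218, -0.3361)
step 2: x0=(1.7327, 0.0535, -1.3842) x1=(-0.3885, 0.4136, -0.3523)
step 3: x0=(1.7431, 0.0204, -1.3859) x1=(-0.3672, 0.4053, -0.3687)
step 4: x0=(1.7530, -0.0125, -1.3873) x1=(-0.3456, 0.3969, -0.3853)
step 5: x0=(1.7623, -0.0454, -1.3884) x1=(-0.3236, 0.3885, -0.4021)
step 6: x0=(1.7711, -0.0782, -1.3893) x1=(-0.3012, 0.3800, -0.4190)
step 7: x0=(1.7792, -0.1108, -1.3898) x1=(-0.2785, 0.3714, -0.4361)
step 8: x0=(1.7867, -0.1433, -1.3901) x1=(-0.2553, 0.3627, -0.4534)
step 9: x0=(1.7936, -0.1756, -1.3901) x1=(-0.2319, 0.3539, -0.4708)
step 10: x0=(1.7999, -0.2077, -1.3898) x1=(-0.2080, 0.3450, -0.4885)
step 11: x0=(1.8055, -0.2397, -1.3892) x1=(-0.1837, 0.3360, -0.5063)
step 12: x0=(1.8105, -0.2715, -1.3884) x1=(-0.1590, 0.3269, -0.5242)
step 13: x0=(1.8148, -0.3031, -1.3872) x1=(-0.1340, 0.3177, -0.5424)
step 14: x0=(1.8185, -0.3345, -1.3858) x1=(-0.1085, 0.3084, -0.5607)
step 15: x0=(1.8215, -0.3657, -1.3841) x1=(-0.0826, 0.2989, -0.5792)
step 16: x0=(1.8239, -0.3966, -1.3821) x1=(-0.0563, 0.2892, -0.5979)
step 17: x0=(1.8255, -0.4273, -1.3798) x1=(-0.0295, 0.2794, -0.6168)
step 18: x0=(1.8264, -0.4577, -1.3772) x1=(-0.0023, 0.2695, -0.6359)
step 19: x0=(1.8266, -0.4878, -1.3743) x1=(0.0253, 0.2593, -0.6551)

(1.8266, -0.4878, -1.3743)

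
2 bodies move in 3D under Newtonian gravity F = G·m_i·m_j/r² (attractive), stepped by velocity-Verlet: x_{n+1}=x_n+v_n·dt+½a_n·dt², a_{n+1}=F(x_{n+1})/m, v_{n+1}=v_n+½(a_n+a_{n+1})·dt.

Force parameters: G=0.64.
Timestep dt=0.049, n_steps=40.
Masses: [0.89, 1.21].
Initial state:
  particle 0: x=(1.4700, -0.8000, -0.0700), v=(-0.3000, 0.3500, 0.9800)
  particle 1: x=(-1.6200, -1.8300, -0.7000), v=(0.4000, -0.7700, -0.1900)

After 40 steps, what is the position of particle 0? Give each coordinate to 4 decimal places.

(0.7881, -0.1726, 1.8052)

step 0: x0=(1.4700, -0.8000, -0.0700) x1=(-1.6200, -1.8300, -0.7000)
step 1: x0=(1.4552, -0.7829, -0.0220) x1=(-1.6003, -1.8677, -0.7093)
step 2: x0=(1.4403, -0.7658, 0.0260) x1=(-1.5806, -1.9054, -0.7186)
step 3: x0=(1.4252, -0.7488, 0.0739) x1=(-1.5607, -1.9430, -0.7278)
step 4: x0=(1.4100, -0.7318, 0.1218) x1=(-1.5407, -1.9806, -0.7370)
step 5: x0=(1.3946, -0.7150, 0.1696) x1=(-1.5206, -2.0181, -0.7462)
step 6: x0=(1.3790, -0.6981, 0.2174) x1=(-1.5004, -2.0556, -0.7554)
step 7: x0=(1.3633, -0.6814, 0.2652) x1=(-1.4800, -2.0930, -0.7645)
step 8: x0=(1.3475, -0.6647, 0.3129) x1=(-1.4596, -2.1304, -0.7735)
step 9: x0=(1.3315, -0.6481, 0.3605) x1=(-1.4391, -2.1678, -0.7826)
step 10: x0=(1.3154, -0.6316, 0.4081) x1=(-1.4184, -2.2050, -0.7916)
step 11: x0=(1.2992, -0.6151, 0.4557) x1=(-1.3977, -2.2423, -0.8005)
step 12: x0=(1.2828, -0.5987, 0.5031) x1=(-1.3769, -2.2794, -0.8094)
step 13: x0=(1.2664, -0.5824, 0.5505) x1=(-1.3560, -2.3165, -0.8183)
step 14: x0=(1.2498, -0.5662, 0.5979) x1=(-1.3350, -2.3536, -0.8271)
step 15: x0=(1.2330, -0.5501, 0.6452) x1=(-1.3139, -2.3906, -0.8359)
step 16: x0=(1.2162, -0.5340, 0.6924) x1=(-1.2927, -2.4275, -0.8446)
step 17: x0=(1.1992, -0.5180, 0.7395) x1=(-1.2715, -2.4644, -0.8533)
step 18: x0=(1.1822, -0.5021, 0.7866) x1=(-1.2501, -2.5012, -0.8619)
step 19: x0=(1.1650, -0.4863, 0.8336) x1=(-1.2287, -2.5379, -0.8705)
step 20: x0=(1.1478, -0.4706, 0.8806) x1=(-1.2072, -2.5746, -0.8790)
step 21: x0=(1.1304, -0.4550, 0.9274) x1=(-1.1857, -2.6112, -0.8874)
step 22: x0=(1.1130, -0.4394, 0.9743) x1=(-1.1641, -2.6478, -0.8959)
step 23: x0=(1.0955, -0.4239, 1.0210) x1=(-1.1424, -2.6843, -0.9042)
step 24: x0=(1.0779, -0.4085, 1.0677) x1=(-1.1207, -2.7207, -0.9125)
step 25: x0=(1.0602, -0.3932, 1.1143) x1=(-1.0989, -2.7571, -0.9208)
step 26: x0=(1.0425, -0.3780, 1.1608) x1=(-1.0771, -2.7934, -0.9290)
step 27: x0=(1.0247, -0.3628, 1.2072) x1=(-1.0552, -2.8297, -0.9372)
step 28: x0=(1.0068, -0.3477, 1.2536) x1=(-1.0332, -2.8659, -0.9453)
step 29: x0=(0.9888, -0.3327, 1.3000) x1=(-1.0112, -2.9020, -0.9533)
step 30: x0=(0.9708, -0.3178, 1.3462) x1=(-0.9892, -2.9381, -0.9614)
step 31: x0=(0.9528, -0.3030, 1.3924) x1=(-0.9671, -2.9742, -0.9693)
step 32: x0=(0.9346, -0.2882, 1.4385) x1=(-0.9450, -3.0102, -0.9772)
step 33: x0=(0.9165, -0.2735, 1.4846) x1=(-0.9229, -3.0461, -0.9851)
step 34: x0=(0.8983, -0.2589, 1.5306) x1=(-0.9007, -3.0820, -0.9929)
step 35: x0=(0.8800, -0.2443, 1.5765) x1=(-0.8785, -3.1178, -1.0007)
step 36: x0=(0.8617, -0.2298, 1.6224) x1=(-0.8562, -3.1535, -1.0084)
step 37: x0=(0.8433, -0.2154, 1.6682) x1=(-0.8339, -3.1893, -1.0161)
step 38: x0=(0.8250, -0.2011, 1.7139) x1=(-0.8116, -3.2249, -1.0237)
step 39: x0=(0.8065, -0.1868, 1.7596) x1=(-0.7893, -3.2606, -1.0313)
step 40: x0=(0.7881, -0.1726, 1.8052) x1=(-0.7669, -3.2961, -1.0389)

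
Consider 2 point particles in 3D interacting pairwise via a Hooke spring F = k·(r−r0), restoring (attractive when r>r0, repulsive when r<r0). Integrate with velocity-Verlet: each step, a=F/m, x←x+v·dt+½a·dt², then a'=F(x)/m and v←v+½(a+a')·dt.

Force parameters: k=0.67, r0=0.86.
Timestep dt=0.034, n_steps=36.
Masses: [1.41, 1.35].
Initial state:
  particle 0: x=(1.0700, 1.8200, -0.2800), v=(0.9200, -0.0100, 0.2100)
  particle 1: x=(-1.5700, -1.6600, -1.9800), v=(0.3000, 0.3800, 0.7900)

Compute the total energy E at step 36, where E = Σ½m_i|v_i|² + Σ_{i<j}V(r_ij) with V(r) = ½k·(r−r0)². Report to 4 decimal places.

6.1132

step 0: x0=(1.0700, 1.8200, -0.2800) x1=(-1.5700, -1.6600, -1.9800)
step 1: x0=(1.1007, 1.8189, -0.2732) x1=(-1.5592, -1.6463, -1.9527)
step 2: x0=(1.1302, 1.8162, -0.2672) x1=(-1.5471, -1.6309, -1.9247)
step 3: x0=(1.1585, 1.8120, -0.2620) x1=(-1.5338, -1.6139, -1.8959)
step 4: x0=(1.1856, 1.8062, -0.2574) x1=(-1.5192, -1.5954, -1.8663)
step 5: x0=(1.2114, 1.7990, -0.2536) x1=(-1.5034, -1.5752, -1.8360)
step 6: x0=(1.2361, 1.7902, -0.2505) x1=(-1.4863, -1.5535, -1.8049)
step 7: x0=(1.2596, 1.7799, -0.2481) x1=(-1.4679, -1.5302, -1.7731)
step 8: x0=(1.2818, 1.7682, -0.2464) x1=(-1.4483, -1.5053, -1.7406)
step 9: x0=(1.3028, 1.7549, -0.2453) x1=(-1.4273, -1.4790, -1.7074)
step 10: x0=(1.3226, 1.7403, -0.2449) x1=(-1.4052, -1.4511, -1.6735)
step 11: x0=(1.3412, 1.7243, -0.2451) x1=(-1.3817, -1.4218, -1.6389)
step 12: x0=(1.3586, 1.7068, -0.2459) x1=(-1.3570, -1.3910, -1.6038)
step 13: x0=(1.3748, 1.6880, -0.2474) x1=(-1.3311, -1.3588, -1.5680)
step 14: x0=(1.3899, 1.6679, -0.2494) x1=(-1.3039, -1.3252, -1.5315)
step 15: x0=(1.4037, 1.6464, -0.2519) x1=(-1.2755, -1.2902, -1.4945)
step 16: x0=(1.4164, 1.6237, -0.2551) x1=(-1.2458, -1.2539, -1.4570)
step 17: x0=(1.4279, 1.5997, -0.2587) x1=(-1.2150, -1.2163, -1.4189)
step 18: x0=(1.4383, 1.5745, -0.2628) x1=(-1.1830, -1.1774, -1.3802)
step 19: x0=(1.4475, 1.5481, -0.2674) x1=(-1.1497, -1.1373, -1.3411)
step 20: x0=(1.4556, 1.5206, -0.2725) x1=(-1.1154, -1.0960, -1.3015)
step 21: x0=(1.4627, 1.4919, -0.2780) x1=(-1.0799, -1.0535, -1.2614)
step 22: x0=(1.4686, 1.4622, -0.2839) x1=(-1.0432, -1.0099, -1.2209)
step 23: x0=(1.4736, 1.4314, -0.2903) x1=(-1.0055, -0.9652, -1.1800)
step 24: x0=(1.4774, 1.3997, -0.2970) x1=(-0.9667, -0.9195, -1.1387)
step 25: x0=(1.4803, 1.3670, -0.3040) x1=(-0.9268, -0.8727, -1.0970)
step 26: x0=(1.4822, 1.3333, -0.3114) x1=(-0.8859, -0.8250, -1.0550)
step 27: x0=(1.4831, 1.2988, -0.3190) x1=(-0.8440, -0.7764, -1.0127)
step 28: x0=(1.4831, 1.2635, -0.3270) x1=(-0.8011, -0.7269, -0.9701)
step 29: x0=(1.4822, 1.2274, -0.3352) x1=(-0.7573, -0.6766, -0.9272)
step 30: x0=(1.4804, 1.1905, -0.3436) x1=(-0.7125, -0.6256, -0.8841)
step 31: x0=(1.4777, 1.1529, -0.3522) x1=(-0.6669, -0.5737, -0.8407)
step 32: x0=(1.4743, 1.1147, -0.3611) x1=(-0.6204, -0.5212, -0.7972)
step 33: x0=(1.4700, 1.0758, -0.3700) x1=(-0.5731, -0.4681, -0.7535)
step 34: x0=(1.4651, 1.0364, -0.3792) x1=(-0.5250, -0.4144, -0.7096)
step 35: x0=(1.4593, 0.9965, -0.3884) x1=(-0.4762, -0.3601, -0.6656)
step 36: x0=(1.4530, 0.9561, -0.3978) x1=(-0.4267, -0.3053, -0.6216)
step 0 velocities: v0=(0.9200, -0.0100, 0.2100) v1=(0.3000, 0.3800, 0.7900)
step 0: KE=1.2074, PE=4.9069, E=6.1143
step 36 velocities: v0=(-0.1972, -1.1949, -0.2760) v1=(1.4669, 1.6176, 1.2976)
step 36: KE=5.4428, PE=0.6704, E=6.1132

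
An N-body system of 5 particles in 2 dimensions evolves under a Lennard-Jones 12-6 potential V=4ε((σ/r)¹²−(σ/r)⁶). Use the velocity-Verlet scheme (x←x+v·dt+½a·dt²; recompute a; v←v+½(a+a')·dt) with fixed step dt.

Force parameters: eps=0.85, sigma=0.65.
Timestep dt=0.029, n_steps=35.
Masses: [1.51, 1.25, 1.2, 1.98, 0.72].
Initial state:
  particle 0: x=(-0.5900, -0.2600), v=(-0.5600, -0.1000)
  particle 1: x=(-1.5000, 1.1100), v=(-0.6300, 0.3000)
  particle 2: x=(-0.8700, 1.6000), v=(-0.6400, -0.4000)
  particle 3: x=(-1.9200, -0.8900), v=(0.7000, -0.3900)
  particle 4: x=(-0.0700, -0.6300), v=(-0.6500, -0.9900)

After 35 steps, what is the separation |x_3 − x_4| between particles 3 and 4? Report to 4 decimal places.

step 0: x0=(-0.5900, -0.2600) x1=(-1.5000, 1.1100) x2=(-0.8700, 1.6000) x3=(-1.9200, -0.8900) x4=(-0.0700, -0.6300)
step 1: x0=(-0.6163, -0.2558) x1=(-1.5174, 1.1193) x2=(-0.8894, 1.5877) x3=(-1.8997, -0.9013) x4=(-0.0679, -0.6736)
step 2: x0=(-0.6463, -0.2487) x1=(-1.5333, 1.1298) x2=(-0.9105, 1.5742) x3=(-1.8793, -0.9126) x4=(-0.0581, -0.7232)
step 3: x0=(-0.6756, -0.2424) x1=(-1.5477, 1.1412) x2=(-0.9330, 1.5596) x3=(-1.8589, -0.9238) x4=(-0.0501, -0.7712)
step 4: x0=(-0.7036, -0.2372) x1=(-1.5614, 1.1531) x2=(-0.9562, 1.5445) x3=(-1.8383, -0.9350) x4=(-0.0450, -0.8169)
step 5: x0=(-0.7306, -0.2330) x1=(-1.5757, 1.1645) x2=(-0.9788, 1.5299) x3=(-1.8177, -0.9461) x4=(-0.0421, -0.8606)
step 6: x0=(-0.7570, -0.2295) x1=(-1.5931, 1.1740) x2=(-0.9982, 1.5171) x3=(-1.7970, -0.9572) x4=(-0.0410, -0.9027)
step 7: x0=(-0.7830, -0.2267) x1=(-1.6159, 1.1804) x2=(-1.0119, 1.5076) x3=(-1.7762, -0.9682) x4=(-0.0411, -0.9437)
step 8: x0=(-0.8086, -0.2243) x1=(-1.6442, 1.1837) x2=(-1.0199, 1.5012) x3=(-1.7553, -0.9792) x4=(-0.0422, -0.9839)
step 9: x0=(-0.8342, -0.2224) x1=(-1.6755, 1.1854) x2=(-1.0246, 1.4964) x3=(-1.7342, -0.9900) x4=(-0.0440, -1.0233)
step 10: x0=(-0.8597, -0.2208) x1=(-1.7075, 1.1868) x2=(-1.0287, 1.4918) x3=(-1.7130, -1.0007) x4=(-0.0463, -1.0622)
step 11: x0=(-0.8852, -0.2195) x1=(-1.7386, 1.1885) x2=(-1.0336, 1.4869) x3=(-1.6916, -1.0112) x4=(-0.0491, -1.1008)
step 12: x0=(-0.9109, -0.2186) x1=(-1.7682, 1.1908) x2=(-1.0402, 1.4813) x3=(-1.6699, -1.0216) x4=(-0.0523, -1.1389)
step 13: x0=(-0.9367, -0.2181) x1=(-1.7959, 1.1939) x2=(-1.0487, 1.4748) x3=(-1.6481, -1.0317) x4=(-0.0557, -1.1769)
step 14: x0=(-0.9627, -0.2180) x1=(-1.8217, 1.1977) x2=(-1.0592, 1.4676) x3=(-1.6260, -1.0416) x4=(-0.0594, -1.2146)
step 15: x0=(-0.9890, -0.2182) x1=(-1.8454, 1.2021) x2=(-1.0718, 1.4596) x3=(-1.6036, -1.0512) x4=(-0.0634, -1.2522)
step 16: x0=(-1.0156, -0.2190) x1=(-1.8671, 1.2071) x2=(-1.0864, 1.4509) x3=(-1.5809, -1.0604) x4=(-0.0675, -1.2896)
step 17: x0=(-1.0426, -0.2204) x1=(-1.8868, 1.2128) x2=(-1.1032, 1.4415) x3=(-1.5580, -1.0692) x4=(-0.0718, -1.3268)
step 18: x0=(-1.0699, -0.2224) x1=(-1.9045, 1.2190) x2=(-1.1220, 1.4315) x3=(-1.5346, -1.0774) x4=(-0.0763, -1.3640)
step 19: x0=(-1.0977, -0.2251) x1=(-1.9201, 1.2258) x2=(-1.1430, 1.4208) x3=(-1.5110, -1.0852) x4=(-0.0809, -1.4011)
step 20: x0=(-1.1258, -0.2287) x1=(-1.9337, 1.2330) x2=(-1.1660, 1.4096) x3=(-1.4869, -1.0923) x4=(-0.0858, -1.4381)
step 21: x0=(-1.1543, -0.2332) x1=(-1.9452, 1.2407) x2=(-1.1912, 1.3979) x3=(-1.4625, -1.0986) x4=(-0.0908, -1.4750)
step 22: x0=(-1.1832, -0.2388) x1=(-1.9550, 1.2487) x2=(-1.2181, 1.3857) x3=(-1.4378, -1.1041) x4=(-0.0960, -1.5118)
step 23: x0=(-1.2125, -0.2456) x1=(-1.9637, 1.2568) x2=(-1.2463, 1.3733) x3=(-1.4127, -1.1087) x4=(-0.1014, -1.5485)
step 24: x0=(-1.2420, -0.2537) x1=(-1.9726, 1.2649) x2=(-1.2742, 1.3609) x3=(-1.3873, -1.1124) x4=(-0.1069, -1.5852)
step 25: x0=(-1.2718, -0.2632) x1=(-1.9841, 1.2727) x2=(-1.2993, 1.3489) x3=(-1.3617, -1.1149) x4=(-0.1127, -1.6217)
step 26: x0=(-1.3018, -0.2743) x1=(-2.0014, 1.2797) x2=(-1.3184, 1.3374) x3=(-1.3359, -1.1162) x4=(-0.1188, -1.6582)
step 27: x0=(-1.3318, -0.2869) x1=(-2.0253, 1.2862) x2=(-1.3307, 1.3265) x3=(-1.3099, -1.1164) x4=(-0.1250, -1.6945)
step 28: x0=(-1.3618, -0.3012) x1=(-2.0534, 1.2924) x2=(-1.3385, 1.3159) x3=(-1.2839, -1.1153) x4=(-0.1315, -1.7307)
step 29: x0=(-1.3917, -0.3172) x1=(-2.0829, 1.2985) x2=(-1.3448, 1.3052) x3=(-1.2580, -1.1129) x4=(-0.1382, -1.7668)
step 30: x0=(-1.4212, -0.3349) x1=(-2.1119, 1.3047) x2=(-1.3518, 1.2945) x3=(-1.2322, -1.1092) x4=(-0.1452, -1.8027)
step 31: x0=(-1.4503, -0.3542) x1=(-2.1392, 1.3107) x2=(-1.3603, 1.2838) x3=(-1.2065, -1.1043) x4=(-0.1525, -1.8384)
step 32: x0=(-1.4790, -0.3751) x1=(-2.1647, 1.3167) x2=(-1.3709, 1.2731) x3=(-1.1812, -1.0983) x4=(-0.1600, -1.8739)
step 33: x0=(-1.5069, -0.3974) x1=(-2.1880, 1.3226) x2=(-1.3837, 1.2625) x3=(-1.1563, -1.0912) x4=(-0.1677, -1.9093)
step 34: x0=(-1.5342, -0.4212) x1=(-2.2093, 1.3283) x2=(-1.3986, 1.2520) x3=(-1.1319, -1.0830) x4=(-0.1758, -1.9444)
step 35: x0=(-1.5607, -0.4462) x1=(-2.2284, 1.3338) x2=(-1.4157, 1.2417) x3=(-1.1080, -1.0739) x4=(-0.1840, -1.9794)

1.2936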